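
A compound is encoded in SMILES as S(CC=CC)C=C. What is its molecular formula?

C6H10S

Heavy atoms from the SMILES: 6 C, 1 S.
Implicit hydrogens by atom environment:
  3 × C: 1 H each → 3
  2 × C: 2 H each → 4
  1 × C: 3 H
  1 × S: no H
  Total hydrogens = 10.
Molecular formula: C6H10S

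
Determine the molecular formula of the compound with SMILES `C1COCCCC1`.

C6H12O

Heavy atoms from the SMILES: 6 C, 1 O.
Implicit hydrogens by atom environment:
  6 × C: 2 H each → 12
  1 × O: no H
  Total hydrogens = 12.
Molecular formula: C6H12O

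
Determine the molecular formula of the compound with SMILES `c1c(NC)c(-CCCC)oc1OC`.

C10H17NO2

Heavy atoms from the SMILES: 10 C, 1 N, 2 O.
Implicit hydrogens by atom environment:
  3 × C: 3 H each → 9
  3 × C: 2 H each → 6
  3 × C (aromatic): no H
  1 × C (aromatic): 1 H
  1 × N: 1 H
  1 × O (aromatic): no H
  1 × O: no H
  Total hydrogens = 17.
Molecular formula: C10H17NO2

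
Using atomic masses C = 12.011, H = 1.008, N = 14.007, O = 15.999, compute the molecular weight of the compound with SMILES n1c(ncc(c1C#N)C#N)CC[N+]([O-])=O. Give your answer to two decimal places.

Molecular formula: C8H5N5O2.
M = 8×12.011 + 5×1.008 + 5×14.007 + 2×15.999 = 203.16 g/mol.

203.16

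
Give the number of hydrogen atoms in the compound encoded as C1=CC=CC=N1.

5

Hydrogens are implicit in SMILES; fill each atom to its normal valence:
  5 × C (aromatic): 1 H each → 5
  1 × N (aromatic): no H
  Total hydrogens = 5.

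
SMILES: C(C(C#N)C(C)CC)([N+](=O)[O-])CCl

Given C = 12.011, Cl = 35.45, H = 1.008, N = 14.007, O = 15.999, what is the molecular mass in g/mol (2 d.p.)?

204.65

Molecular formula: C8H13ClN2O2.
M = 8×12.011 + 1×35.45 + 13×1.008 + 2×14.007 + 2×15.999 = 204.65 g/mol.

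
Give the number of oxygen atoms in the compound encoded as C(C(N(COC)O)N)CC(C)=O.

3

The symbol for oxygen appears 3 times in the SMILES.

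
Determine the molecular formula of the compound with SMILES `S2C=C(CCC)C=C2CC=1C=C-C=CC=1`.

C14H16S

Heavy atoms from the SMILES: 14 C, 1 S.
Implicit hydrogens by atom environment:
  7 × C (aromatic): 1 H each → 7
  3 × C: 2 H each → 6
  3 × C (aromatic): no H
  1 × C: 3 H
  1 × S (aromatic): no H
  Total hydrogens = 16.
Molecular formula: C14H16S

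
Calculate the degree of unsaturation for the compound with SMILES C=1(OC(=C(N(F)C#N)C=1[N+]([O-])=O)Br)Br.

Molecular formula from the SMILES: C5Br2FN3O3.
DoU = (2C + 2 + N − H − X)/2 = (2·5 + 2 + 3 − 0 − 3)/2 = 12/2 = 6.
(Structurally: 1 ring(s) + 5 π bond(s) = 6.)

6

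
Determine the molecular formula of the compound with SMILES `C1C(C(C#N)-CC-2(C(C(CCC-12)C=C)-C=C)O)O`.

Heavy atoms from the SMILES: 15 C, 1 N, 2 O.
Implicit hydrogens by atom environment:
  7 × C: 1 H each → 7
  6 × C: 2 H each → 12
  2 × C: no H
  2 × O: 1 H each → 2
  1 × N: no H
  Total hydrogens = 21.
Molecular formula: C15H21NO2

C15H21NO2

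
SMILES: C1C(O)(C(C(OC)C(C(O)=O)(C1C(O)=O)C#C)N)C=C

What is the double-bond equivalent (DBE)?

6

Molecular formula from the SMILES: C13H17NO6.
DoU = (2C + 2 + N − H − X)/2 = (2·13 + 2 + 1 − 17 − 0)/2 = 12/2 = 6.
(Structurally: 1 ring(s) + 5 π bond(s) = 6.)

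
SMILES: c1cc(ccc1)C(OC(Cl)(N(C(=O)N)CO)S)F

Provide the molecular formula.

Heavy atoms from the SMILES: 10 C, 1 Cl, 1 F, 2 N, 3 O, 1 S.
Implicit hydrogens by atom environment:
  5 × C (aromatic): 1 H each → 5
  2 × C: no H
  2 × O: no H
  1 × C: 2 H
  1 × C: 1 H
  1 × C (aromatic): no H
  1 × Cl: no H
  1 × F: no H
  1 × N: 2 H
  1 × N: no H
  1 × O: 1 H
  1 × S: 1 H
  Total hydrogens = 12.
Molecular formula: C10H12ClFN2O3S

C10H12ClFN2O3S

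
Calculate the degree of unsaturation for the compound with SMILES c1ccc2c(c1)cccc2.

Molecular formula from the SMILES: C10H8.
DoU = (2C + 2 + N − H − X)/2 = (2·10 + 2 + 0 − 8 − 0)/2 = 14/2 = 7.
(Structurally: 2 ring(s) + 5 π bond(s) = 7.)

7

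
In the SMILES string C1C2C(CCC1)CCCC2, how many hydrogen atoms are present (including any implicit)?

Hydrogens are implicit in SMILES; fill each atom to its normal valence:
  8 × C: 2 H each → 16
  2 × C: 1 H each → 2
  Total hydrogens = 18.

18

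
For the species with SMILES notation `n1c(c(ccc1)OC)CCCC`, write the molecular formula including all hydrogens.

C10H15NO

Heavy atoms from the SMILES: 10 C, 1 N, 1 O.
Implicit hydrogens by atom environment:
  3 × C: 2 H each → 6
  3 × C (aromatic): 1 H each → 3
  2 × C: 3 H each → 6
  2 × C (aromatic): no H
  1 × N (aromatic): no H
  1 × O: no H
  Total hydrogens = 15.
Molecular formula: C10H15NO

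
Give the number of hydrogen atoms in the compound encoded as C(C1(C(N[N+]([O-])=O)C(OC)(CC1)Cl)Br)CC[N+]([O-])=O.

15

Hydrogens are implicit in SMILES; fill each atom to its normal valence:
  5 × C: 2 H each → 10
  3 × O: no H
  2 × C: no H
  2 × N (charge +1): no H
  2 × O (charge -1): no H
  1 × Br: no H
  1 × C: 3 H
  1 × C: 1 H
  1 × Cl: no H
  1 × N: 1 H
  Total hydrogens = 15.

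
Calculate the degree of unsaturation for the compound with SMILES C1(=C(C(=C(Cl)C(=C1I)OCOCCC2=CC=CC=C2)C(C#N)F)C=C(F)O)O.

11

Molecular formula from the SMILES: C19H15ClF2INO4.
DoU = (2C + 2 + N − H − X)/2 = (2·19 + 2 + 1 − 15 − 4)/2 = 22/2 = 11.
(Structurally: 2 ring(s) + 9 π bond(s) = 11.)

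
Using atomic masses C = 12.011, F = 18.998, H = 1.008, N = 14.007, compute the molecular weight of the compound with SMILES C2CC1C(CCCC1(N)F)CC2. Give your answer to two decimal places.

Molecular formula: C10H18FN.
M = 10×12.011 + 1×18.998 + 18×1.008 + 1×14.007 = 171.26 g/mol.

171.26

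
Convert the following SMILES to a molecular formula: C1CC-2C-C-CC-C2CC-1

C10H18

Heavy atoms from the SMILES: 10 C.
Implicit hydrogens by atom environment:
  8 × C: 2 H each → 16
  2 × C: 1 H each → 2
  Total hydrogens = 18.
Molecular formula: C10H18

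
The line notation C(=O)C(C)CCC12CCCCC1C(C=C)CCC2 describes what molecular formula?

C17H28O

Heavy atoms from the SMILES: 17 C, 1 O.
Implicit hydrogens by atom environment:
  10 × C: 2 H each → 20
  5 × C: 1 H each → 5
  1 × C: 3 H
  1 × C: no H
  1 × O: no H
  Total hydrogens = 28.
Molecular formula: C17H28O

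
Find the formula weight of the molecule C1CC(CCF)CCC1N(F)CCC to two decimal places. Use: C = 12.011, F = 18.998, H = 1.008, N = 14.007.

205.29

Molecular formula: C11H21F2N.
M = 11×12.011 + 2×18.998 + 21×1.008 + 1×14.007 = 205.29 g/mol.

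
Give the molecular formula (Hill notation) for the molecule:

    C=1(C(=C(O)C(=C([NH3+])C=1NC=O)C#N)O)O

Heavy atoms from the SMILES: 8 C, 3 N, 4 O.
Implicit hydrogens by atom environment:
  6 × C (aromatic): no H
  3 × O: 1 H each → 3
  1 × C: 1 H
  1 × C: no H
  1 × N (charge +1): 3 H
  1 × N: 1 H
  1 × N: no H
  1 × O: no H
  Total hydrogens = 8.
Net charge +1.
Molecular formula: C8H8N3O4+

C8H8N3O4+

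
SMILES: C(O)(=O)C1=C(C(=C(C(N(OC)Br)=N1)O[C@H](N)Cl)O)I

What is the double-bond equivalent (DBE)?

5

Molecular formula from the SMILES: C8H8BrClIN3O5.
DoU = (2C + 2 + N − H − X)/2 = (2·8 + 2 + 3 − 8 − 3)/2 = 10/2 = 5.
(Structurally: 1 ring(s) + 4 π bond(s) = 5.)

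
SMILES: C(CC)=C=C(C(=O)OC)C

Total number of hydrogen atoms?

Hydrogens are implicit in SMILES; fill each atom to its normal valence:
  3 × C: 3 H each → 9
  3 × C: no H
  2 × O: no H
  1 × C: 2 H
  1 × C: 1 H
  Total hydrogens = 12.

12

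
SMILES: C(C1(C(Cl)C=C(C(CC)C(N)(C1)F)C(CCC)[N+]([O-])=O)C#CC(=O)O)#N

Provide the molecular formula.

C17H21ClFN3O4

Heavy atoms from the SMILES: 17 C, 1 Cl, 1 F, 3 N, 4 O.
Implicit hydrogens by atom environment:
  7 × C: no H
  4 × C: 2 H each → 8
  4 × C: 1 H each → 4
  2 × C: 3 H each → 6
  2 × O: no H
  1 × Cl: no H
  1 × F: no H
  1 × N: 2 H
  1 × N: no H
  1 × N (charge +1): no H
  1 × O: 1 H
  1 × O (charge -1): no H
  Total hydrogens = 21.
Molecular formula: C17H21ClFN3O4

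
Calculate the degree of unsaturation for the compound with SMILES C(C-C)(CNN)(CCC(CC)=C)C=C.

2

Molecular formula from the SMILES: C12H24N2.
DoU = (2C + 2 + N − H − X)/2 = (2·12 + 2 + 2 − 24 − 0)/2 = 4/2 = 2.
(Structurally: 0 ring(s) + 2 π bond(s) = 2.)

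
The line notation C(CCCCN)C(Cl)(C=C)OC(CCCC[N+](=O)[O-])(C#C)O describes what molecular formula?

Heavy atoms from the SMILES: 15 C, 1 Cl, 2 N, 4 O.
Implicit hydrogens by atom environment:
  10 × C: 2 H each → 20
  3 × C: no H
  2 × C: 1 H each → 2
  2 × O: no H
  1 × Cl: no H
  1 × N: 2 H
  1 × N (charge +1): no H
  1 × O: 1 H
  1 × O (charge -1): no H
  Total hydrogens = 25.
Molecular formula: C15H25ClN2O4

C15H25ClN2O4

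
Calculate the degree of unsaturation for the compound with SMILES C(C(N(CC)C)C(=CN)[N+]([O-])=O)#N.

4

Molecular formula from the SMILES: C7H12N4O2.
DoU = (2C + 2 + N − H − X)/2 = (2·7 + 2 + 4 − 12 − 0)/2 = 8/2 = 4.
(Structurally: 0 ring(s) + 4 π bond(s) = 4.)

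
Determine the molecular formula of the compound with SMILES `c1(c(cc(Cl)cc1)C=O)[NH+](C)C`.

C9H11ClNO+

Heavy atoms from the SMILES: 9 C, 1 Cl, 1 N, 1 O.
Implicit hydrogens by atom environment:
  3 × C (aromatic): 1 H each → 3
  3 × C (aromatic): no H
  2 × C: 3 H each → 6
  1 × C: 1 H
  1 × Cl: no H
  1 × N (charge +1): 1 H
  1 × O: no H
  Total hydrogens = 11.
Net charge +1.
Molecular formula: C9H11ClNO+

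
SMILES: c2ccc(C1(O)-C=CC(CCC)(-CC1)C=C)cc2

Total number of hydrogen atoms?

Hydrogens are implicit in SMILES; fill each atom to its normal valence:
  5 × C: 2 H each → 10
  5 × C (aromatic): 1 H each → 5
  3 × C: 1 H each → 3
  2 × C: no H
  1 × C: 3 H
  1 × C (aromatic): no H
  1 × O: 1 H
  Total hydrogens = 22.

22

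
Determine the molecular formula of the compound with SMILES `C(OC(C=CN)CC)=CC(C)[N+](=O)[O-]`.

Heavy atoms from the SMILES: 9 C, 2 N, 3 O.
Implicit hydrogens by atom environment:
  6 × C: 1 H each → 6
  2 × C: 3 H each → 6
  2 × O: no H
  1 × C: 2 H
  1 × N: 2 H
  1 × N (charge +1): no H
  1 × O (charge -1): no H
  Total hydrogens = 16.
Molecular formula: C9H16N2O3

C9H16N2O3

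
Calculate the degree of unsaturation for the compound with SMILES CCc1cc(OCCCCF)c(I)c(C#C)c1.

Molecular formula from the SMILES: C14H16FIO.
DoU = (2C + 2 + N − H − X)/2 = (2·14 + 2 + 0 − 16 − 2)/2 = 12/2 = 6.
(Structurally: 1 ring(s) + 5 π bond(s) = 6.)

6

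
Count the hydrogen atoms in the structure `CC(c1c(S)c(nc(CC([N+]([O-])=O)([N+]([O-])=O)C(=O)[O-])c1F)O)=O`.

7

Hydrogens are implicit in SMILES; fill each atom to its normal valence:
  5 × C (aromatic): no H
  4 × O: no H
  3 × C: no H
  3 × O (charge -1): no H
  2 × N (charge +1): no H
  1 × C: 3 H
  1 × C: 2 H
  1 × F: no H
  1 × N (aromatic): no H
  1 × O: 1 H
  1 × S: 1 H
  Total hydrogens = 7.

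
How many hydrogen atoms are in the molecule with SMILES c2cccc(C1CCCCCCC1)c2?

20

Hydrogens are implicit in SMILES; fill each atom to its normal valence:
  7 × C: 2 H each → 14
  5 × C (aromatic): 1 H each → 5
  1 × C: 1 H
  1 × C (aromatic): no H
  Total hydrogens = 20.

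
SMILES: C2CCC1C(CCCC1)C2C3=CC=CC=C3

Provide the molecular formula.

Heavy atoms from the SMILES: 16 C.
Implicit hydrogens by atom environment:
  7 × C: 2 H each → 14
  5 × C (aromatic): 1 H each → 5
  3 × C: 1 H each → 3
  1 × C (aromatic): no H
  Total hydrogens = 22.
Molecular formula: C16H22

C16H22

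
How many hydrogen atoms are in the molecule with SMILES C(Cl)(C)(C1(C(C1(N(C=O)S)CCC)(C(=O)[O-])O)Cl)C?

Hydrogens are implicit in SMILES; fill each atom to its normal valence:
  5 × C: no H
  3 × C: 3 H each → 9
  2 × C: 2 H each → 4
  2 × Cl: no H
  2 × O: no H
  1 × C: 1 H
  1 × N: no H
  1 × O: 1 H
  1 × O (charge -1): no H
  1 × S: 1 H
  Total hydrogens = 16.

16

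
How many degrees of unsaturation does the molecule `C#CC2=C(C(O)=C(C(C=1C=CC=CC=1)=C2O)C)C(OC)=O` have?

11

Molecular formula from the SMILES: C17H14O4.
DoU = (2C + 2 + N − H − X)/2 = (2·17 + 2 + 0 − 14 − 0)/2 = 22/2 = 11.
(Structurally: 2 ring(s) + 9 π bond(s) = 11.)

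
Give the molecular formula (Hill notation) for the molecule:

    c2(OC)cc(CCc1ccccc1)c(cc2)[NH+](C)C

Heavy atoms from the SMILES: 17 C, 1 N, 1 O.
Implicit hydrogens by atom environment:
  8 × C (aromatic): 1 H each → 8
  4 × C (aromatic): no H
  3 × C: 3 H each → 9
  2 × C: 2 H each → 4
  1 × N (charge +1): 1 H
  1 × O: no H
  Total hydrogens = 22.
Net charge +1.
Molecular formula: C17H22NO+

C17H22NO+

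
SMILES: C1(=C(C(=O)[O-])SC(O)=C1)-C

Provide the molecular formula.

C6H5O3S-

Heavy atoms from the SMILES: 6 C, 3 O, 1 S.
Implicit hydrogens by atom environment:
  3 × C (aromatic): no H
  1 × C: 3 H
  1 × C (aromatic): 1 H
  1 × C: no H
  1 × O: 1 H
  1 × O: no H
  1 × O (charge -1): no H
  1 × S (aromatic): no H
  Total hydrogens = 5.
Net charge -1.
Molecular formula: C6H5O3S-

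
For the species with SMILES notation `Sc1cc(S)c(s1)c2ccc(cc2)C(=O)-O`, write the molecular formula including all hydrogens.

C11H8O2S3

Heavy atoms from the SMILES: 11 C, 2 O, 3 S.
Implicit hydrogens by atom environment:
  5 × C (aromatic): 1 H each → 5
  5 × C (aromatic): no H
  2 × S: 1 H each → 2
  1 × C: no H
  1 × O: 1 H
  1 × O: no H
  1 × S (aromatic): no H
  Total hydrogens = 8.
Molecular formula: C11H8O2S3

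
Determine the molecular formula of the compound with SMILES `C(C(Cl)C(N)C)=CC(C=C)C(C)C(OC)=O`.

C12H20ClNO2

Heavy atoms from the SMILES: 12 C, 1 Cl, 1 N, 2 O.
Implicit hydrogens by atom environment:
  7 × C: 1 H each → 7
  3 × C: 3 H each → 9
  2 × O: no H
  1 × C: 2 H
  1 × C: no H
  1 × Cl: no H
  1 × N: 2 H
  Total hydrogens = 20.
Molecular formula: C12H20ClNO2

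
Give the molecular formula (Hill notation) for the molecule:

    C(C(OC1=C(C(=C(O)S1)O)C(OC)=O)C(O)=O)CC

Heavy atoms from the SMILES: 11 C, 7 O, 1 S.
Implicit hydrogens by atom environment:
  4 × C (aromatic): no H
  4 × O: no H
  3 × O: 1 H each → 3
  2 × C: 3 H each → 6
  2 × C: 2 H each → 4
  2 × C: no H
  1 × C: 1 H
  1 × S (aromatic): no H
  Total hydrogens = 14.
Molecular formula: C11H14O7S

C11H14O7S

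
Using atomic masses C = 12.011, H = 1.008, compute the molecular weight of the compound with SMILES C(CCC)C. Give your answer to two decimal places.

72.15

Molecular formula: C5H12.
M = 5×12.011 + 12×1.008 = 72.15 g/mol.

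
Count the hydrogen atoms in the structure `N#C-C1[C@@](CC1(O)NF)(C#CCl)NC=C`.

Hydrogens are implicit in SMILES; fill each atom to its normal valence:
  5 × C: no H
  2 × C: 2 H each → 4
  2 × C: 1 H each → 2
  2 × N: 1 H each → 2
  1 × Cl: no H
  1 × F: no H
  1 × N: no H
  1 × O: 1 H
  Total hydrogens = 9.

9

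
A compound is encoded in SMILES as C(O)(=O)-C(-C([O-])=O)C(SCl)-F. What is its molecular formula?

Heavy atoms from the SMILES: 4 C, 1 Cl, 1 F, 4 O, 1 S.
Implicit hydrogens by atom environment:
  2 × C: 1 H each → 2
  2 × C: no H
  2 × O: no H
  1 × Cl: no H
  1 × F: no H
  1 × O: 1 H
  1 × O (charge -1): no H
  1 × S: no H
  Total hydrogens = 3.
Net charge -1.
Molecular formula: C4H3ClFO4S-

C4H3ClFO4S-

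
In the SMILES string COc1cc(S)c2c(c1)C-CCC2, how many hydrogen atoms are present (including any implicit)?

14

Hydrogens are implicit in SMILES; fill each atom to its normal valence:
  4 × C: 2 H each → 8
  4 × C (aromatic): no H
  2 × C (aromatic): 1 H each → 2
  1 × C: 3 H
  1 × O: no H
  1 × S: 1 H
  Total hydrogens = 14.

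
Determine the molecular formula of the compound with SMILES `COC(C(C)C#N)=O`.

Heavy atoms from the SMILES: 5 C, 1 N, 2 O.
Implicit hydrogens by atom environment:
  2 × C: 3 H each → 6
  2 × C: no H
  2 × O: no H
  1 × C: 1 H
  1 × N: no H
  Total hydrogens = 7.
Molecular formula: C5H7NO2

C5H7NO2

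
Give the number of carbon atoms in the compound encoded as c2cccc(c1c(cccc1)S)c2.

The symbol for carbon appears 12 times in the SMILES. Lowercase c denotes aromatic carbon and counts toward C.

12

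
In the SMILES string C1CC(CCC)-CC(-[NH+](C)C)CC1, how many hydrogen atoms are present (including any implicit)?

Hydrogens are implicit in SMILES; fill each atom to its normal valence:
  7 × C: 2 H each → 14
  3 × C: 3 H each → 9
  2 × C: 1 H each → 2
  1 × N (charge +1): 1 H
  Total hydrogens = 26.

26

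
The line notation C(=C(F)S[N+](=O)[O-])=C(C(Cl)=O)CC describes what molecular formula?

C6H5ClFNO3S

Heavy atoms from the SMILES: 6 C, 1 Cl, 1 F, 1 N, 3 O, 1 S.
Implicit hydrogens by atom environment:
  4 × C: no H
  2 × O: no H
  1 × C: 3 H
  1 × C: 2 H
  1 × Cl: no H
  1 × F: no H
  1 × N (charge +1): no H
  1 × O (charge -1): no H
  1 × S: no H
  Total hydrogens = 5.
Molecular formula: C6H5ClFNO3S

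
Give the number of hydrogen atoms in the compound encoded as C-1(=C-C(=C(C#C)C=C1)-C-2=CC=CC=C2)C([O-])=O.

9

Hydrogens are implicit in SMILES; fill each atom to its normal valence:
  8 × C (aromatic): 1 H each → 8
  4 × C (aromatic): no H
  2 × C: no H
  1 × C: 1 H
  1 × O: no H
  1 × O (charge -1): no H
  Total hydrogens = 9.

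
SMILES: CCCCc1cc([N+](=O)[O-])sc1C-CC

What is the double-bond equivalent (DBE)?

Molecular formula from the SMILES: C11H17NO2S.
DoU = (2C + 2 + N − H − X)/2 = (2·11 + 2 + 1 − 17 − 0)/2 = 8/2 = 4.
(Structurally: 1 ring(s) + 3 π bond(s) = 4.)

4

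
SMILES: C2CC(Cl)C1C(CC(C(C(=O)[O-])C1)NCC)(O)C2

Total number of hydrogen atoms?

Hydrogens are implicit in SMILES; fill each atom to its normal valence:
  6 × C: 2 H each → 12
  4 × C: 1 H each → 4
  2 × C: no H
  1 × C: 3 H
  1 × Cl: no H
  1 × N: 1 H
  1 × O: 1 H
  1 × O: no H
  1 × O (charge -1): no H
  Total hydrogens = 21.

21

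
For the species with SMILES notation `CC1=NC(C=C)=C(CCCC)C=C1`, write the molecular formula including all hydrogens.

C12H17N

Heavy atoms from the SMILES: 12 C, 1 N.
Implicit hydrogens by atom environment:
  4 × C: 2 H each → 8
  3 × C (aromatic): no H
  2 × C: 3 H each → 6
  2 × C (aromatic): 1 H each → 2
  1 × C: 1 H
  1 × N (aromatic): no H
  Total hydrogens = 17.
Molecular formula: C12H17N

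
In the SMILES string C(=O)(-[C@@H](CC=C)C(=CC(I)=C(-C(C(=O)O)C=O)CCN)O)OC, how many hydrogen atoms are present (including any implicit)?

20

Hydrogens are implicit in SMILES; fill each atom to its normal valence:
  5 × C: 1 H each → 5
  5 × C: no H
  4 × C: 2 H each → 8
  4 × O: no H
  2 × O: 1 H each → 2
  1 × C: 3 H
  1 × I: no H
  1 × N: 2 H
  Total hydrogens = 20.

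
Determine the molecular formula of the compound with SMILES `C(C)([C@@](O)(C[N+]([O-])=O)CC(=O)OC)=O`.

C7H11NO6

Heavy atoms from the SMILES: 7 C, 1 N, 6 O.
Implicit hydrogens by atom environment:
  4 × O: no H
  3 × C: no H
  2 × C: 3 H each → 6
  2 × C: 2 H each → 4
  1 × N (charge +1): no H
  1 × O: 1 H
  1 × O (charge -1): no H
  Total hydrogens = 11.
Molecular formula: C7H11NO6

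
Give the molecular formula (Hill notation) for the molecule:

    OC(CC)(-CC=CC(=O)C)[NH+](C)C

Heavy atoms from the SMILES: 10 C, 1 N, 2 O.
Implicit hydrogens by atom environment:
  4 × C: 3 H each → 12
  2 × C: 2 H each → 4
  2 × C: 1 H each → 2
  2 × C: no H
  1 × N (charge +1): 1 H
  1 × O: 1 H
  1 × O: no H
  Total hydrogens = 20.
Net charge +1.
Molecular formula: C10H20NO2+

C10H20NO2+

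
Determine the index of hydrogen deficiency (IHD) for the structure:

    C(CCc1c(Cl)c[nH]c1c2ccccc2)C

Molecular formula from the SMILES: C14H16ClN.
DoU = (2C + 2 + N − H − X)/2 = (2·14 + 2 + 1 − 16 − 1)/2 = 14/2 = 7.
(Structurally: 2 ring(s) + 5 π bond(s) = 7.)

7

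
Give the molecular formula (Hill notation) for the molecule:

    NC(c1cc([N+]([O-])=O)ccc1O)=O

Heavy atoms from the SMILES: 7 C, 2 N, 4 O.
Implicit hydrogens by atom environment:
  3 × C (aromatic): 1 H each → 3
  3 × C (aromatic): no H
  2 × O: no H
  1 × C: no H
  1 × N: 2 H
  1 × N (charge +1): no H
  1 × O: 1 H
  1 × O (charge -1): no H
  Total hydrogens = 6.
Molecular formula: C7H6N2O4

C7H6N2O4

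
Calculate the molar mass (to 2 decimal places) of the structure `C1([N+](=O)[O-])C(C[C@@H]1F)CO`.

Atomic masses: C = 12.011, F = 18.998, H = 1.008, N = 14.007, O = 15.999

Molecular formula: C5H8FNO3.
M = 5×12.011 + 1×18.998 + 8×1.008 + 1×14.007 + 3×15.999 = 149.12 g/mol.

149.12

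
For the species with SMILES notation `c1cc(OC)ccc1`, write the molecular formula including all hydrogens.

C7H8O

Heavy atoms from the SMILES: 7 C, 1 O.
Implicit hydrogens by atom environment:
  5 × C (aromatic): 1 H each → 5
  1 × C: 3 H
  1 × C (aromatic): no H
  1 × O: no H
  Total hydrogens = 8.
Molecular formula: C7H8O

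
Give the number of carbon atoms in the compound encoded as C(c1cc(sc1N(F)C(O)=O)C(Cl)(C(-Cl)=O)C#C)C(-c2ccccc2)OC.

The symbol for carbon appears 18 times in the SMILES. Lowercase c denotes aromatic carbon and counts toward C.

18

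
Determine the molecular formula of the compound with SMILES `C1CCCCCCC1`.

Heavy atoms from the SMILES: 8 C.
Implicit hydrogens by atom environment:
  8 × C: 2 H each → 16
  Total hydrogens = 16.
Molecular formula: C8H16

C8H16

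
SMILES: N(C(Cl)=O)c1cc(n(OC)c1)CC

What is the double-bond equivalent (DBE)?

4

Molecular formula from the SMILES: C8H11ClN2O2.
DoU = (2C + 2 + N − H − X)/2 = (2·8 + 2 + 2 − 11 − 1)/2 = 8/2 = 4.
(Structurally: 1 ring(s) + 3 π bond(s) = 4.)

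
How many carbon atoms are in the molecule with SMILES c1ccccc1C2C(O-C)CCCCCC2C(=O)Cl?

16

The symbol for carbon appears 16 times in the SMILES. Lowercase c denotes aromatic carbon and counts toward C.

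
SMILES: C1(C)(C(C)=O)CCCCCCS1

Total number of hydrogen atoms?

Hydrogens are implicit in SMILES; fill each atom to its normal valence:
  6 × C: 2 H each → 12
  2 × C: 3 H each → 6
  2 × C: no H
  1 × O: no H
  1 × S: no H
  Total hydrogens = 18.

18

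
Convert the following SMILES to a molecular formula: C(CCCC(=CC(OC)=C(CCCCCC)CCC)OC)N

C19H37NO2

Heavy atoms from the SMILES: 19 C, 1 N, 2 O.
Implicit hydrogens by atom environment:
  11 × C: 2 H each → 22
  4 × C: 3 H each → 12
  3 × C: no H
  2 × O: no H
  1 × C: 1 H
  1 × N: 2 H
  Total hydrogens = 37.
Molecular formula: C19H37NO2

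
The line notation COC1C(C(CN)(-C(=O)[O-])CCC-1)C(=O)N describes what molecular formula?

C10H17N2O4-

Heavy atoms from the SMILES: 10 C, 2 N, 4 O.
Implicit hydrogens by atom environment:
  4 × C: 2 H each → 8
  3 × C: no H
  3 × O: no H
  2 × C: 1 H each → 2
  2 × N: 2 H each → 4
  1 × C: 3 H
  1 × O (charge -1): no H
  Total hydrogens = 17.
Net charge -1.
Molecular formula: C10H17N2O4-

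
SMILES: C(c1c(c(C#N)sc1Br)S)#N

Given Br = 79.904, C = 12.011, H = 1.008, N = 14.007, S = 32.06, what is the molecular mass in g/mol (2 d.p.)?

Molecular formula: C6HBrN2S2.
M = 1×79.904 + 6×12.011 + 1×1.008 + 2×14.007 + 2×32.06 = 245.11 g/mol.

245.11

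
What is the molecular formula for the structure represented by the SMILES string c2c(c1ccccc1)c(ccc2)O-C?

C13H12O

Heavy atoms from the SMILES: 13 C, 1 O.
Implicit hydrogens by atom environment:
  9 × C (aromatic): 1 H each → 9
  3 × C (aromatic): no H
  1 × C: 3 H
  1 × O: no H
  Total hydrogens = 12.
Molecular formula: C13H12O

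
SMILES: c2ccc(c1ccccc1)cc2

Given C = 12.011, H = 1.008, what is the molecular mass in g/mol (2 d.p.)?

Molecular formula: C12H10.
M = 12×12.011 + 10×1.008 = 154.21 g/mol.

154.21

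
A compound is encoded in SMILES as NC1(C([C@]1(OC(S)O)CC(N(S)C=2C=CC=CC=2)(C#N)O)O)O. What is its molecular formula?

C13H17N3O5S2

Heavy atoms from the SMILES: 13 C, 3 N, 5 O, 2 S.
Implicit hydrogens by atom environment:
  5 × C (aromatic): 1 H each → 5
  4 × C: no H
  4 × O: 1 H each → 4
  2 × C: 1 H each → 2
  2 × N: no H
  2 × S: 1 H each → 2
  1 × C: 2 H
  1 × C (aromatic): no H
  1 × N: 2 H
  1 × O: no H
  Total hydrogens = 17.
Molecular formula: C13H17N3O5S2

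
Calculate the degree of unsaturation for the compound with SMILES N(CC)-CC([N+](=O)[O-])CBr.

Molecular formula from the SMILES: C5H11BrN2O2.
DoU = (2C + 2 + N − H − X)/2 = (2·5 + 2 + 2 − 11 − 1)/2 = 2/2 = 1.
(Structurally: 0 ring(s) + 1 π bond(s) = 1.)

1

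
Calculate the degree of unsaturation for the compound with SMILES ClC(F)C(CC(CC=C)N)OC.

1

Molecular formula from the SMILES: C8H15ClFNO.
DoU = (2C + 2 + N − H − X)/2 = (2·8 + 2 + 1 − 15 − 2)/2 = 2/2 = 1.
(Structurally: 0 ring(s) + 1 π bond(s) = 1.)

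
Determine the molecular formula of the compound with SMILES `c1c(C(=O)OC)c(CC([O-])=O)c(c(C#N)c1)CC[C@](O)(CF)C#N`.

Heavy atoms from the SMILES: 16 C, 1 F, 2 N, 5 O.
Implicit hydrogens by atom environment:
  5 × C: no H
  4 × C: 2 H each → 8
  4 × C (aromatic): no H
  3 × O: no H
  2 × C (aromatic): 1 H each → 2
  2 × N: no H
  1 × C: 3 H
  1 × F: no H
  1 × O: 1 H
  1 × O (charge -1): no H
  Total hydrogens = 14.
Net charge -1.
Molecular formula: C16H14FN2O5-

C16H14FN2O5-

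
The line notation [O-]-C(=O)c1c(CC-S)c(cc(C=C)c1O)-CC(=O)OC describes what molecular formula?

C14H15O5S-

Heavy atoms from the SMILES: 14 C, 5 O, 1 S.
Implicit hydrogens by atom environment:
  5 × C (aromatic): no H
  4 × C: 2 H each → 8
  3 × O: no H
  2 × C: no H
  1 × C: 3 H
  1 × C (aromatic): 1 H
  1 × C: 1 H
  1 × O: 1 H
  1 × O (charge -1): no H
  1 × S: 1 H
  Total hydrogens = 15.
Net charge -1.
Molecular formula: C14H15O5S-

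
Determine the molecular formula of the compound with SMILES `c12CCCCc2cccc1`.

C10H12

Heavy atoms from the SMILES: 10 C.
Implicit hydrogens by atom environment:
  4 × C: 2 H each → 8
  4 × C (aromatic): 1 H each → 4
  2 × C (aromatic): no H
  Total hydrogens = 12.
Molecular formula: C10H12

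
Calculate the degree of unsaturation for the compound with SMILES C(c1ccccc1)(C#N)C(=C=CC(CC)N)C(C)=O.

Molecular formula from the SMILES: C16H18N2O.
DoU = (2C + 2 + N − H − X)/2 = (2·16 + 2 + 2 − 18 − 0)/2 = 18/2 = 9.
(Structurally: 1 ring(s) + 8 π bond(s) = 9.)

9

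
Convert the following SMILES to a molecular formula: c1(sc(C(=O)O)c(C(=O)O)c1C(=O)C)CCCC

C12H14O5S

Heavy atoms from the SMILES: 12 C, 5 O, 1 S.
Implicit hydrogens by atom environment:
  4 × C (aromatic): no H
  3 × C: 2 H each → 6
  3 × C: no H
  3 × O: no H
  2 × C: 3 H each → 6
  2 × O: 1 H each → 2
  1 × S (aromatic): no H
  Total hydrogens = 14.
Molecular formula: C12H14O5S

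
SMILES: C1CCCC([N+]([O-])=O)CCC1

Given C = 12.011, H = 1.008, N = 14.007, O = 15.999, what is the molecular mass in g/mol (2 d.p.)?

Molecular formula: C8H15NO2.
M = 8×12.011 + 15×1.008 + 1×14.007 + 2×15.999 = 157.21 g/mol.

157.21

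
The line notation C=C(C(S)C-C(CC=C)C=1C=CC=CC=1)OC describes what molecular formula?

C15H20OS

Heavy atoms from the SMILES: 15 C, 1 O, 1 S.
Implicit hydrogens by atom environment:
  5 × C (aromatic): 1 H each → 5
  4 × C: 2 H each → 8
  3 × C: 1 H each → 3
  1 × C: 3 H
  1 × C: no H
  1 × C (aromatic): no H
  1 × O: no H
  1 × S: 1 H
  Total hydrogens = 20.
Molecular formula: C15H20OS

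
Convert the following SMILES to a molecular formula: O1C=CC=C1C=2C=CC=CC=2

Heavy atoms from the SMILES: 10 C, 1 O.
Implicit hydrogens by atom environment:
  8 × C (aromatic): 1 H each → 8
  2 × C (aromatic): no H
  1 × O (aromatic): no H
  Total hydrogens = 8.
Molecular formula: C10H8O

C10H8O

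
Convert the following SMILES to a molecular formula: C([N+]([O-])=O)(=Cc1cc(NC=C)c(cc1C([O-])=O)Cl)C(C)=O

C13H10ClN2O5-

Heavy atoms from the SMILES: 13 C, 1 Cl, 2 N, 5 O.
Implicit hydrogens by atom environment:
  4 × C (aromatic): no H
  3 × C: no H
  3 × O: no H
  2 × C (aromatic): 1 H each → 2
  2 × C: 1 H each → 2
  2 × O (charge -1): no H
  1 × C: 3 H
  1 × C: 2 H
  1 × Cl: no H
  1 × N: 1 H
  1 × N (charge +1): no H
  Total hydrogens = 10.
Net charge -1.
Molecular formula: C13H10ClN2O5-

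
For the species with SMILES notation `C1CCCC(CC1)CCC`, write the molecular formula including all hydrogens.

Heavy atoms from the SMILES: 10 C.
Implicit hydrogens by atom environment:
  8 × C: 2 H each → 16
  1 × C: 3 H
  1 × C: 1 H
  Total hydrogens = 20.
Molecular formula: C10H20

C10H20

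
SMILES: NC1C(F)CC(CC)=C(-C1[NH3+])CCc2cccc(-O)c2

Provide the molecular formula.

Heavy atoms from the SMILES: 16 C, 1 F, 2 N, 1 O.
Implicit hydrogens by atom environment:
  4 × C: 2 H each → 8
  4 × C (aromatic): 1 H each → 4
  3 × C: 1 H each → 3
  2 × C: no H
  2 × C (aromatic): no H
  1 × C: 3 H
  1 × F: no H
  1 × N (charge +1): 3 H
  1 × N: 2 H
  1 × O: 1 H
  Total hydrogens = 24.
Net charge +1.
Molecular formula: C16H24FN2O+

C16H24FN2O+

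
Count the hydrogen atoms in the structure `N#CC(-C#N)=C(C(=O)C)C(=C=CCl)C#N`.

4

Hydrogens are implicit in SMILES; fill each atom to its normal valence:
  8 × C: no H
  3 × N: no H
  1 × C: 3 H
  1 × C: 1 H
  1 × Cl: no H
  1 × O: no H
  Total hydrogens = 4.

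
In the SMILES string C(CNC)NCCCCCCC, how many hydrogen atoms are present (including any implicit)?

Hydrogens are implicit in SMILES; fill each atom to its normal valence:
  8 × C: 2 H each → 16
  2 × C: 3 H each → 6
  2 × N: 1 H each → 2
  Total hydrogens = 24.

24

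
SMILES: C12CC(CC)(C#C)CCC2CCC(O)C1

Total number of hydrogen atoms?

Hydrogens are implicit in SMILES; fill each atom to its normal valence:
  7 × C: 2 H each → 14
  4 × C: 1 H each → 4
  2 × C: no H
  1 × C: 3 H
  1 × O: 1 H
  Total hydrogens = 22.

22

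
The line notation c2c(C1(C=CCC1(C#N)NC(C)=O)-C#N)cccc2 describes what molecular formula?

C15H13N3O

Heavy atoms from the SMILES: 15 C, 3 N, 1 O.
Implicit hydrogens by atom environment:
  5 × C (aromatic): 1 H each → 5
  5 × C: no H
  2 × C: 1 H each → 2
  2 × N: no H
  1 × C: 3 H
  1 × C: 2 H
  1 × C (aromatic): no H
  1 × N: 1 H
  1 × O: no H
  Total hydrogens = 13.
Molecular formula: C15H13N3O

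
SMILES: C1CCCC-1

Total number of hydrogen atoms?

10

Hydrogens are implicit in SMILES; fill each atom to its normal valence:
  5 × C: 2 H each → 10
  Total hydrogens = 10.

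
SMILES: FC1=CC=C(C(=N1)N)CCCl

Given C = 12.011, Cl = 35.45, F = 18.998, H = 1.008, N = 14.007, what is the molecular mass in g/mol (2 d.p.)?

Molecular formula: C7H8ClFN2.
M = 7×12.011 + 1×35.45 + 1×18.998 + 8×1.008 + 2×14.007 = 174.60 g/mol.

174.60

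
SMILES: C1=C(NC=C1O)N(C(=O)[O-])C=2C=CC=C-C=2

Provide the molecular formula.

C11H9N2O3-

Heavy atoms from the SMILES: 11 C, 2 N, 3 O.
Implicit hydrogens by atom environment:
  7 × C (aromatic): 1 H each → 7
  3 × C (aromatic): no H
  1 × C: no H
  1 × N (aromatic): 1 H
  1 × N: no H
  1 × O: 1 H
  1 × O: no H
  1 × O (charge -1): no H
  Total hydrogens = 9.
Net charge -1.
Molecular formula: C11H9N2O3-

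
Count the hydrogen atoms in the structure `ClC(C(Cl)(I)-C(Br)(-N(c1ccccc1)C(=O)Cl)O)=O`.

6

Hydrogens are implicit in SMILES; fill each atom to its normal valence:
  5 × C (aromatic): 1 H each → 5
  4 × C: no H
  3 × Cl: no H
  2 × O: no H
  1 × Br: no H
  1 × C (aromatic): no H
  1 × I: no H
  1 × N: no H
  1 × O: 1 H
  Total hydrogens = 6.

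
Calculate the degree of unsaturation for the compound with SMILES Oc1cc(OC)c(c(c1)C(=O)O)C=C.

Molecular formula from the SMILES: C10H10O4.
DoU = (2C + 2 + N − H − X)/2 = (2·10 + 2 + 0 − 10 − 0)/2 = 12/2 = 6.
(Structurally: 1 ring(s) + 5 π bond(s) = 6.)

6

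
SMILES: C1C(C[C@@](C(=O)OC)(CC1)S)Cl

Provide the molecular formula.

Heavy atoms from the SMILES: 8 C, 1 Cl, 2 O, 1 S.
Implicit hydrogens by atom environment:
  4 × C: 2 H each → 8
  2 × C: no H
  2 × O: no H
  1 × C: 3 H
  1 × C: 1 H
  1 × Cl: no H
  1 × S: 1 H
  Total hydrogens = 13.
Molecular formula: C8H13ClO2S

C8H13ClO2S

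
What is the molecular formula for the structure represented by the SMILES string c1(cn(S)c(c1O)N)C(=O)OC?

C6H8N2O3S

Heavy atoms from the SMILES: 6 C, 2 N, 3 O, 1 S.
Implicit hydrogens by atom environment:
  3 × C (aromatic): no H
  2 × O: no H
  1 × C: 3 H
  1 × C (aromatic): 1 H
  1 × C: no H
  1 × N: 2 H
  1 × N (aromatic): no H
  1 × O: 1 H
  1 × S: 1 H
  Total hydrogens = 8.
Molecular formula: C6H8N2O3S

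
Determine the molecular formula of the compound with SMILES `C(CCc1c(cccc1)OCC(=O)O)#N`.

Heavy atoms from the SMILES: 11 C, 1 N, 3 O.
Implicit hydrogens by atom environment:
  4 × C (aromatic): 1 H each → 4
  3 × C: 2 H each → 6
  2 × C (aromatic): no H
  2 × C: no H
  2 × O: no H
  1 × N: no H
  1 × O: 1 H
  Total hydrogens = 11.
Molecular formula: C11H11NO3

C11H11NO3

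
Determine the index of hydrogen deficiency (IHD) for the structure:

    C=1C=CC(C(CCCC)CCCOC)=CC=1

Molecular formula from the SMILES: C15H24O.
DoU = (2C + 2 + N − H − X)/2 = (2·15 + 2 + 0 − 24 − 0)/2 = 8/2 = 4.
(Structurally: 1 ring(s) + 3 π bond(s) = 4.)

4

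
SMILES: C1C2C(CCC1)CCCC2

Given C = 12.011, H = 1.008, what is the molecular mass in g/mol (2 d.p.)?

138.25

Molecular formula: C10H18.
M = 10×12.011 + 18×1.008 = 138.25 g/mol.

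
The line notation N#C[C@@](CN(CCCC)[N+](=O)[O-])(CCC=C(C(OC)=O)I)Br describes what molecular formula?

Heavy atoms from the SMILES: 1 Br, 13 C, 1 I, 3 N, 4 O.
Implicit hydrogens by atom environment:
  6 × C: 2 H each → 12
  4 × C: no H
  3 × O: no H
  2 × C: 3 H each → 6
  2 × N: no H
  1 × Br: no H
  1 × C: 1 H
  1 × I: no H
  1 × N (charge +1): no H
  1 × O (charge -1): no H
  Total hydrogens = 19.
Molecular formula: C13H19BrIN3O4

C13H19BrIN3O4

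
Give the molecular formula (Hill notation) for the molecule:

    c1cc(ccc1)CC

C8H10

Heavy atoms from the SMILES: 8 C.
Implicit hydrogens by atom environment:
  5 × C (aromatic): 1 H each → 5
  1 × C: 3 H
  1 × C: 2 H
  1 × C (aromatic): no H
  Total hydrogens = 10.
Molecular formula: C8H10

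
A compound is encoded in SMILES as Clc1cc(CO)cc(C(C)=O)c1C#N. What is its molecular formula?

C10H8ClNO2

Heavy atoms from the SMILES: 10 C, 1 Cl, 1 N, 2 O.
Implicit hydrogens by atom environment:
  4 × C (aromatic): no H
  2 × C (aromatic): 1 H each → 2
  2 × C: no H
  1 × C: 3 H
  1 × C: 2 H
  1 × Cl: no H
  1 × N: no H
  1 × O: 1 H
  1 × O: no H
  Total hydrogens = 8.
Molecular formula: C10H8ClNO2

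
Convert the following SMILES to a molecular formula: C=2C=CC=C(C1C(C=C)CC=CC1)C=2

Heavy atoms from the SMILES: 14 C.
Implicit hydrogens by atom environment:
  5 × C: 1 H each → 5
  5 × C (aromatic): 1 H each → 5
  3 × C: 2 H each → 6
  1 × C (aromatic): no H
  Total hydrogens = 16.
Molecular formula: C14H16

C14H16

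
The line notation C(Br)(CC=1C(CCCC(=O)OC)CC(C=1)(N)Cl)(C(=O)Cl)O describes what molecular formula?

C13H18BrCl2NO4

Heavy atoms from the SMILES: 1 Br, 13 C, 2 Cl, 1 N, 4 O.
Implicit hydrogens by atom environment:
  5 × C: 2 H each → 10
  5 × C: no H
  3 × O: no H
  2 × C: 1 H each → 2
  2 × Cl: no H
  1 × Br: no H
  1 × C: 3 H
  1 × N: 2 H
  1 × O: 1 H
  Total hydrogens = 18.
Molecular formula: C13H18BrCl2NO4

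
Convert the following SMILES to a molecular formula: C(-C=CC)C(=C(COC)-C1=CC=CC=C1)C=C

C16H20O

Heavy atoms from the SMILES: 16 C, 1 O.
Implicit hydrogens by atom environment:
  5 × C (aromatic): 1 H each → 5
  3 × C: 2 H each → 6
  3 × C: 1 H each → 3
  2 × C: 3 H each → 6
  2 × C: no H
  1 × C (aromatic): no H
  1 × O: no H
  Total hydrogens = 20.
Molecular formula: C16H20O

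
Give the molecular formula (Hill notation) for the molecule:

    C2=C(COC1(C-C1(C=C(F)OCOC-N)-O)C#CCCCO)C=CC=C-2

Heavy atoms from the SMILES: 19 C, 1 F, 1 N, 5 O.
Implicit hydrogens by atom environment:
  7 × C: 2 H each → 14
  5 × C (aromatic): 1 H each → 5
  5 × C: no H
  3 × O: no H
  2 × O: 1 H each → 2
  1 × C: 1 H
  1 × C (aromatic): no H
  1 × F: no H
  1 × N: 2 H
  Total hydrogens = 24.
Molecular formula: C19H24FNO5

C19H24FNO5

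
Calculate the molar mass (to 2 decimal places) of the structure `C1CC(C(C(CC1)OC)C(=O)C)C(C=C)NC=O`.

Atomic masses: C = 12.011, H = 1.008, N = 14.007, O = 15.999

Molecular formula: C14H23NO3.
M = 14×12.011 + 23×1.008 + 1×14.007 + 3×15.999 = 253.34 g/mol.

253.34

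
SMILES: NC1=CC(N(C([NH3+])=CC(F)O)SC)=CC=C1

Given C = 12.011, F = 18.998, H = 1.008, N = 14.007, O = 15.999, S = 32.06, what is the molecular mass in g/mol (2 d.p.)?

Molecular formula: C10H15FN3OS+.
M = 10×12.011 + 1×18.998 + 15×1.008 + 3×14.007 + 1×15.999 + 1×32.06 = 244.31 g/mol.

244.31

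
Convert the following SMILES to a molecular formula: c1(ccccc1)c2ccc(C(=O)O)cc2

Heavy atoms from the SMILES: 13 C, 2 O.
Implicit hydrogens by atom environment:
  9 × C (aromatic): 1 H each → 9
  3 × C (aromatic): no H
  1 × C: no H
  1 × O: 1 H
  1 × O: no H
  Total hydrogens = 10.
Molecular formula: C13H10O2

C13H10O2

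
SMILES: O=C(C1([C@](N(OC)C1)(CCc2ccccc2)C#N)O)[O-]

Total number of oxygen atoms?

The symbol for oxygen appears 4 times in the SMILES.

4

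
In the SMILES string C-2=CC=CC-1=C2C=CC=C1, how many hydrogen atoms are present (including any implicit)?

Hydrogens are implicit in SMILES; fill each atom to its normal valence:
  8 × C (aromatic): 1 H each → 8
  2 × C (aromatic): no H
  Total hydrogens = 8.

8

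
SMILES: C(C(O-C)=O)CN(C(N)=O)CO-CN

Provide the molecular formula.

Heavy atoms from the SMILES: 7 C, 3 N, 4 O.
Implicit hydrogens by atom environment:
  4 × C: 2 H each → 8
  4 × O: no H
  2 × C: no H
  2 × N: 2 H each → 4
  1 × C: 3 H
  1 × N: no H
  Total hydrogens = 15.
Molecular formula: C7H15N3O4

C7H15N3O4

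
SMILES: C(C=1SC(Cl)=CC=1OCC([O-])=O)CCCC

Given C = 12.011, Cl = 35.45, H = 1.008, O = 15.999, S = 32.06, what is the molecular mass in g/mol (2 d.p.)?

Molecular formula: C11H14ClO3S-.
M = 11×12.011 + 1×35.45 + 14×1.008 + 3×15.999 + 1×32.06 = 261.74 g/mol.

261.74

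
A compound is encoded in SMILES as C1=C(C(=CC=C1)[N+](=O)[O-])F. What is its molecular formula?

Heavy atoms from the SMILES: 6 C, 1 F, 1 N, 2 O.
Implicit hydrogens by atom environment:
  4 × C (aromatic): 1 H each → 4
  2 × C (aromatic): no H
  1 × F: no H
  1 × N (charge +1): no H
  1 × O: no H
  1 × O (charge -1): no H
  Total hydrogens = 4.
Molecular formula: C6H4FNO2

C6H4FNO2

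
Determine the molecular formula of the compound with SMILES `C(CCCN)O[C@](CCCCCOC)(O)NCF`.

Heavy atoms from the SMILES: 12 C, 1 F, 2 N, 3 O.
Implicit hydrogens by atom environment:
  10 × C: 2 H each → 20
  2 × O: no H
  1 × C: 3 H
  1 × C: no H
  1 × F: no H
  1 × N: 2 H
  1 × N: 1 H
  1 × O: 1 H
  Total hydrogens = 27.
Molecular formula: C12H27FN2O3

C12H27FN2O3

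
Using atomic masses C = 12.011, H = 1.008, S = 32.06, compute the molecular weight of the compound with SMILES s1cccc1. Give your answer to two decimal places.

84.14

Molecular formula: C4H4S.
M = 4×12.011 + 4×1.008 + 1×32.06 = 84.14 g/mol.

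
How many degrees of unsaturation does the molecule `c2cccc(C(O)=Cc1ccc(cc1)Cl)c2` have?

9

Molecular formula from the SMILES: C14H11ClO.
DoU = (2C + 2 + N − H − X)/2 = (2·14 + 2 + 0 − 11 − 1)/2 = 18/2 = 9.
(Structurally: 2 ring(s) + 7 π bond(s) = 9.)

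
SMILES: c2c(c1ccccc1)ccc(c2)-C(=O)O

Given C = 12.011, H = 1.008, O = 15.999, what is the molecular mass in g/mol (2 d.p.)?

Molecular formula: C13H10O2.
M = 13×12.011 + 10×1.008 + 2×15.999 = 198.22 g/mol.

198.22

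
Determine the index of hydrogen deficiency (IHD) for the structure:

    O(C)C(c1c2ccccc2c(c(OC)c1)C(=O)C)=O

Molecular formula from the SMILES: C15H14O4.
DoU = (2C + 2 + N − H − X)/2 = (2·15 + 2 + 0 − 14 − 0)/2 = 18/2 = 9.
(Structurally: 2 ring(s) + 7 π bond(s) = 9.)

9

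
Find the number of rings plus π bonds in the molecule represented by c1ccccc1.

4

Molecular formula from the SMILES: C6H6.
DoU = (2C + 2 + N − H − X)/2 = (2·6 + 2 + 0 − 6 − 0)/2 = 8/2 = 4.
(Structurally: 1 ring(s) + 3 π bond(s) = 4.)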